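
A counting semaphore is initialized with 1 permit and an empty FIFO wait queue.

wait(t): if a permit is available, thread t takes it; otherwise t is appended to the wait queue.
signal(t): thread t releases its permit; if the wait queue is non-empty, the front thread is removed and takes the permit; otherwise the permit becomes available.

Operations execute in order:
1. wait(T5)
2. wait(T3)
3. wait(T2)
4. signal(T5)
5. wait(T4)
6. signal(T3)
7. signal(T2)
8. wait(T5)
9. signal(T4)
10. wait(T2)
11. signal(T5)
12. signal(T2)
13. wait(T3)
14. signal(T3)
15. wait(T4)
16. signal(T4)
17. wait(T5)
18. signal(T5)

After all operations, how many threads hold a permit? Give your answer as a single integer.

Step 1: wait(T5) -> count=0 queue=[] holders={T5}
Step 2: wait(T3) -> count=0 queue=[T3] holders={T5}
Step 3: wait(T2) -> count=0 queue=[T3,T2] holders={T5}
Step 4: signal(T5) -> count=0 queue=[T2] holders={T3}
Step 5: wait(T4) -> count=0 queue=[T2,T4] holders={T3}
Step 6: signal(T3) -> count=0 queue=[T4] holders={T2}
Step 7: signal(T2) -> count=0 queue=[] holders={T4}
Step 8: wait(T5) -> count=0 queue=[T5] holders={T4}
Step 9: signal(T4) -> count=0 queue=[] holders={T5}
Step 10: wait(T2) -> count=0 queue=[T2] holders={T5}
Step 11: signal(T5) -> count=0 queue=[] holders={T2}
Step 12: signal(T2) -> count=1 queue=[] holders={none}
Step 13: wait(T3) -> count=0 queue=[] holders={T3}
Step 14: signal(T3) -> count=1 queue=[] holders={none}
Step 15: wait(T4) -> count=0 queue=[] holders={T4}
Step 16: signal(T4) -> count=1 queue=[] holders={none}
Step 17: wait(T5) -> count=0 queue=[] holders={T5}
Step 18: signal(T5) -> count=1 queue=[] holders={none}
Final holders: {none} -> 0 thread(s)

Answer: 0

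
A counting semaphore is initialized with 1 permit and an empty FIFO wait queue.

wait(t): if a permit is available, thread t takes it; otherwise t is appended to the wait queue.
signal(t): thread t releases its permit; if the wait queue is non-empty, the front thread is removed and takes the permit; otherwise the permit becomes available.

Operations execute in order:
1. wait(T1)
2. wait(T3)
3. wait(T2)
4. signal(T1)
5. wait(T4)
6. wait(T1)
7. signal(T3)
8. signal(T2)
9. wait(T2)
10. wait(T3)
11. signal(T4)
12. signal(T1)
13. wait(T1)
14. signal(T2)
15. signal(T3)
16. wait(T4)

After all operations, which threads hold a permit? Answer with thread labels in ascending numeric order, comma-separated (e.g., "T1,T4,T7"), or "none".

Answer: T1

Derivation:
Step 1: wait(T1) -> count=0 queue=[] holders={T1}
Step 2: wait(T3) -> count=0 queue=[T3] holders={T1}
Step 3: wait(T2) -> count=0 queue=[T3,T2] holders={T1}
Step 4: signal(T1) -> count=0 queue=[T2] holders={T3}
Step 5: wait(T4) -> count=0 queue=[T2,T4] holders={T3}
Step 6: wait(T1) -> count=0 queue=[T2,T4,T1] holders={T3}
Step 7: signal(T3) -> count=0 queue=[T4,T1] holders={T2}
Step 8: signal(T2) -> count=0 queue=[T1] holders={T4}
Step 9: wait(T2) -> count=0 queue=[T1,T2] holders={T4}
Step 10: wait(T3) -> count=0 queue=[T1,T2,T3] holders={T4}
Step 11: signal(T4) -> count=0 queue=[T2,T3] holders={T1}
Step 12: signal(T1) -> count=0 queue=[T3] holders={T2}
Step 13: wait(T1) -> count=0 queue=[T3,T1] holders={T2}
Step 14: signal(T2) -> count=0 queue=[T1] holders={T3}
Step 15: signal(T3) -> count=0 queue=[] holders={T1}
Step 16: wait(T4) -> count=0 queue=[T4] holders={T1}
Final holders: T1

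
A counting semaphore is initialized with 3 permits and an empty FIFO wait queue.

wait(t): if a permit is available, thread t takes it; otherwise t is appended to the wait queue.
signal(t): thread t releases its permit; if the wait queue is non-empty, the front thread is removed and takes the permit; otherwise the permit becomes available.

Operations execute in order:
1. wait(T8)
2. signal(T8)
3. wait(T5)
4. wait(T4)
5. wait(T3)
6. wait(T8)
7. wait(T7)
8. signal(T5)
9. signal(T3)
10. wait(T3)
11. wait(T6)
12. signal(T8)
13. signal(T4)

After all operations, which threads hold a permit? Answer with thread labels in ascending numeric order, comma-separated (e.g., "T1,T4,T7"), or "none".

Step 1: wait(T8) -> count=2 queue=[] holders={T8}
Step 2: signal(T8) -> count=3 queue=[] holders={none}
Step 3: wait(T5) -> count=2 queue=[] holders={T5}
Step 4: wait(T4) -> count=1 queue=[] holders={T4,T5}
Step 5: wait(T3) -> count=0 queue=[] holders={T3,T4,T5}
Step 6: wait(T8) -> count=0 queue=[T8] holders={T3,T4,T5}
Step 7: wait(T7) -> count=0 queue=[T8,T7] holders={T3,T4,T5}
Step 8: signal(T5) -> count=0 queue=[T7] holders={T3,T4,T8}
Step 9: signal(T3) -> count=0 queue=[] holders={T4,T7,T8}
Step 10: wait(T3) -> count=0 queue=[T3] holders={T4,T7,T8}
Step 11: wait(T6) -> count=0 queue=[T3,T6] holders={T4,T7,T8}
Step 12: signal(T8) -> count=0 queue=[T6] holders={T3,T4,T7}
Step 13: signal(T4) -> count=0 queue=[] holders={T3,T6,T7}
Final holders: T3,T6,T7

Answer: T3,T6,T7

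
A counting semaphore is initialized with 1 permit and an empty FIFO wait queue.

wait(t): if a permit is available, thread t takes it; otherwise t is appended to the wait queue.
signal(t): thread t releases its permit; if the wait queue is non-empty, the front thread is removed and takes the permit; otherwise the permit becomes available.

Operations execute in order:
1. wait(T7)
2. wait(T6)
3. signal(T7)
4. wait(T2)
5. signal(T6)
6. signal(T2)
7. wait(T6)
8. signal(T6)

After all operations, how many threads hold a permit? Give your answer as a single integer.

Step 1: wait(T7) -> count=0 queue=[] holders={T7}
Step 2: wait(T6) -> count=0 queue=[T6] holders={T7}
Step 3: signal(T7) -> count=0 queue=[] holders={T6}
Step 4: wait(T2) -> count=0 queue=[T2] holders={T6}
Step 5: signal(T6) -> count=0 queue=[] holders={T2}
Step 6: signal(T2) -> count=1 queue=[] holders={none}
Step 7: wait(T6) -> count=0 queue=[] holders={T6}
Step 8: signal(T6) -> count=1 queue=[] holders={none}
Final holders: {none} -> 0 thread(s)

Answer: 0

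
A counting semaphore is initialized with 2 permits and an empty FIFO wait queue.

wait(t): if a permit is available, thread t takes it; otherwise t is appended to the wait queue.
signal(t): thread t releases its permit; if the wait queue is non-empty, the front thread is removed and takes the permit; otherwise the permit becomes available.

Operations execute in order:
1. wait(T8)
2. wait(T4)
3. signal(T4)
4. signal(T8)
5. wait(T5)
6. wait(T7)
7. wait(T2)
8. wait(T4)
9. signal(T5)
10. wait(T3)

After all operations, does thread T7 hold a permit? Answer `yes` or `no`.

Answer: yes

Derivation:
Step 1: wait(T8) -> count=1 queue=[] holders={T8}
Step 2: wait(T4) -> count=0 queue=[] holders={T4,T8}
Step 3: signal(T4) -> count=1 queue=[] holders={T8}
Step 4: signal(T8) -> count=2 queue=[] holders={none}
Step 5: wait(T5) -> count=1 queue=[] holders={T5}
Step 6: wait(T7) -> count=0 queue=[] holders={T5,T7}
Step 7: wait(T2) -> count=0 queue=[T2] holders={T5,T7}
Step 8: wait(T4) -> count=0 queue=[T2,T4] holders={T5,T7}
Step 9: signal(T5) -> count=0 queue=[T4] holders={T2,T7}
Step 10: wait(T3) -> count=0 queue=[T4,T3] holders={T2,T7}
Final holders: {T2,T7} -> T7 in holders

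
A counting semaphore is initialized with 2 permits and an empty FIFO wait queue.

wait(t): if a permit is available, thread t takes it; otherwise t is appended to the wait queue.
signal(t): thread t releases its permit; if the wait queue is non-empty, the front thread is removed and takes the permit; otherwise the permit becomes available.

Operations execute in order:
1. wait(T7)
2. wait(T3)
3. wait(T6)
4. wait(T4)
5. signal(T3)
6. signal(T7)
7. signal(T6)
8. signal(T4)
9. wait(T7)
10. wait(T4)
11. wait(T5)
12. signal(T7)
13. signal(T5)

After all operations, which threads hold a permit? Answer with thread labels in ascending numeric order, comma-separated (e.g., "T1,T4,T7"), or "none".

Answer: T4

Derivation:
Step 1: wait(T7) -> count=1 queue=[] holders={T7}
Step 2: wait(T3) -> count=0 queue=[] holders={T3,T7}
Step 3: wait(T6) -> count=0 queue=[T6] holders={T3,T7}
Step 4: wait(T4) -> count=0 queue=[T6,T4] holders={T3,T7}
Step 5: signal(T3) -> count=0 queue=[T4] holders={T6,T7}
Step 6: signal(T7) -> count=0 queue=[] holders={T4,T6}
Step 7: signal(T6) -> count=1 queue=[] holders={T4}
Step 8: signal(T4) -> count=2 queue=[] holders={none}
Step 9: wait(T7) -> count=1 queue=[] holders={T7}
Step 10: wait(T4) -> count=0 queue=[] holders={T4,T7}
Step 11: wait(T5) -> count=0 queue=[T5] holders={T4,T7}
Step 12: signal(T7) -> count=0 queue=[] holders={T4,T5}
Step 13: signal(T5) -> count=1 queue=[] holders={T4}
Final holders: T4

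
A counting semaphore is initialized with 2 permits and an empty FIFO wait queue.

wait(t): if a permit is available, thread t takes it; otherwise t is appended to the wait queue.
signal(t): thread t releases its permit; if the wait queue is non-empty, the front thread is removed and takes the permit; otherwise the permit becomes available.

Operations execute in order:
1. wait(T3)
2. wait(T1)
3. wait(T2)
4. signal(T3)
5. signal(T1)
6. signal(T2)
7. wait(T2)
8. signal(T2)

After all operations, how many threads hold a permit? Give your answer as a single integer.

Step 1: wait(T3) -> count=1 queue=[] holders={T3}
Step 2: wait(T1) -> count=0 queue=[] holders={T1,T3}
Step 3: wait(T2) -> count=0 queue=[T2] holders={T1,T3}
Step 4: signal(T3) -> count=0 queue=[] holders={T1,T2}
Step 5: signal(T1) -> count=1 queue=[] holders={T2}
Step 6: signal(T2) -> count=2 queue=[] holders={none}
Step 7: wait(T2) -> count=1 queue=[] holders={T2}
Step 8: signal(T2) -> count=2 queue=[] holders={none}
Final holders: {none} -> 0 thread(s)

Answer: 0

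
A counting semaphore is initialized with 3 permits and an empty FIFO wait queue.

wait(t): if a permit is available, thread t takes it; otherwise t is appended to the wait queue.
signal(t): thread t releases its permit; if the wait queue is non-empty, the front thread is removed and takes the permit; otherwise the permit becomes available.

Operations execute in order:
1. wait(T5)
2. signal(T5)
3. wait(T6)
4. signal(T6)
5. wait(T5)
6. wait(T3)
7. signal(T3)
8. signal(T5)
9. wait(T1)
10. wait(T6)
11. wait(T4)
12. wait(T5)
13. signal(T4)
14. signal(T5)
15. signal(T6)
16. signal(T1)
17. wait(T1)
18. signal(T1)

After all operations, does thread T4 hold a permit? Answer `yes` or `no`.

Answer: no

Derivation:
Step 1: wait(T5) -> count=2 queue=[] holders={T5}
Step 2: signal(T5) -> count=3 queue=[] holders={none}
Step 3: wait(T6) -> count=2 queue=[] holders={T6}
Step 4: signal(T6) -> count=3 queue=[] holders={none}
Step 5: wait(T5) -> count=2 queue=[] holders={T5}
Step 6: wait(T3) -> count=1 queue=[] holders={T3,T5}
Step 7: signal(T3) -> count=2 queue=[] holders={T5}
Step 8: signal(T5) -> count=3 queue=[] holders={none}
Step 9: wait(T1) -> count=2 queue=[] holders={T1}
Step 10: wait(T6) -> count=1 queue=[] holders={T1,T6}
Step 11: wait(T4) -> count=0 queue=[] holders={T1,T4,T6}
Step 12: wait(T5) -> count=0 queue=[T5] holders={T1,T4,T6}
Step 13: signal(T4) -> count=0 queue=[] holders={T1,T5,T6}
Step 14: signal(T5) -> count=1 queue=[] holders={T1,T6}
Step 15: signal(T6) -> count=2 queue=[] holders={T1}
Step 16: signal(T1) -> count=3 queue=[] holders={none}
Step 17: wait(T1) -> count=2 queue=[] holders={T1}
Step 18: signal(T1) -> count=3 queue=[] holders={none}
Final holders: {none} -> T4 not in holders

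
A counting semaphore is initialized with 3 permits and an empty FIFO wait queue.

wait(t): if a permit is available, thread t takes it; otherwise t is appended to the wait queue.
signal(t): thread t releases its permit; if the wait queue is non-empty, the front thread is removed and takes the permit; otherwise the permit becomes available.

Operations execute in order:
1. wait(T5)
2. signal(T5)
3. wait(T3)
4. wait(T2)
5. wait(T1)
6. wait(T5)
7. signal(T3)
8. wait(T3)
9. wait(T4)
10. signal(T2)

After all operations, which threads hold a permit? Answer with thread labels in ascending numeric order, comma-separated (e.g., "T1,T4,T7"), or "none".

Step 1: wait(T5) -> count=2 queue=[] holders={T5}
Step 2: signal(T5) -> count=3 queue=[] holders={none}
Step 3: wait(T3) -> count=2 queue=[] holders={T3}
Step 4: wait(T2) -> count=1 queue=[] holders={T2,T3}
Step 5: wait(T1) -> count=0 queue=[] holders={T1,T2,T3}
Step 6: wait(T5) -> count=0 queue=[T5] holders={T1,T2,T3}
Step 7: signal(T3) -> count=0 queue=[] holders={T1,T2,T5}
Step 8: wait(T3) -> count=0 queue=[T3] holders={T1,T2,T5}
Step 9: wait(T4) -> count=0 queue=[T3,T4] holders={T1,T2,T5}
Step 10: signal(T2) -> count=0 queue=[T4] holders={T1,T3,T5}
Final holders: T1,T3,T5

Answer: T1,T3,T5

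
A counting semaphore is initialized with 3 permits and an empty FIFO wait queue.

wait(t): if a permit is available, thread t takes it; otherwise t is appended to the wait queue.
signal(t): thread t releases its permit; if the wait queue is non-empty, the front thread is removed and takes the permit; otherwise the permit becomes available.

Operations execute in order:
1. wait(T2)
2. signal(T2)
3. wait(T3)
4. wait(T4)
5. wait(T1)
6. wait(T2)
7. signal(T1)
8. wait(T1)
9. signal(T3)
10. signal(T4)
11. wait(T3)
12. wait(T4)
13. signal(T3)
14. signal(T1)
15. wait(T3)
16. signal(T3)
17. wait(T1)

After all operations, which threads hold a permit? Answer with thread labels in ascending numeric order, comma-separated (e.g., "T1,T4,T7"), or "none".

Answer: T1,T2,T4

Derivation:
Step 1: wait(T2) -> count=2 queue=[] holders={T2}
Step 2: signal(T2) -> count=3 queue=[] holders={none}
Step 3: wait(T3) -> count=2 queue=[] holders={T3}
Step 4: wait(T4) -> count=1 queue=[] holders={T3,T4}
Step 5: wait(T1) -> count=0 queue=[] holders={T1,T3,T4}
Step 6: wait(T2) -> count=0 queue=[T2] holders={T1,T3,T4}
Step 7: signal(T1) -> count=0 queue=[] holders={T2,T3,T4}
Step 8: wait(T1) -> count=0 queue=[T1] holders={T2,T3,T4}
Step 9: signal(T3) -> count=0 queue=[] holders={T1,T2,T4}
Step 10: signal(T4) -> count=1 queue=[] holders={T1,T2}
Step 11: wait(T3) -> count=0 queue=[] holders={T1,T2,T3}
Step 12: wait(T4) -> count=0 queue=[T4] holders={T1,T2,T3}
Step 13: signal(T3) -> count=0 queue=[] holders={T1,T2,T4}
Step 14: signal(T1) -> count=1 queue=[] holders={T2,T4}
Step 15: wait(T3) -> count=0 queue=[] holders={T2,T3,T4}
Step 16: signal(T3) -> count=1 queue=[] holders={T2,T4}
Step 17: wait(T1) -> count=0 queue=[] holders={T1,T2,T4}
Final holders: T1,T2,T4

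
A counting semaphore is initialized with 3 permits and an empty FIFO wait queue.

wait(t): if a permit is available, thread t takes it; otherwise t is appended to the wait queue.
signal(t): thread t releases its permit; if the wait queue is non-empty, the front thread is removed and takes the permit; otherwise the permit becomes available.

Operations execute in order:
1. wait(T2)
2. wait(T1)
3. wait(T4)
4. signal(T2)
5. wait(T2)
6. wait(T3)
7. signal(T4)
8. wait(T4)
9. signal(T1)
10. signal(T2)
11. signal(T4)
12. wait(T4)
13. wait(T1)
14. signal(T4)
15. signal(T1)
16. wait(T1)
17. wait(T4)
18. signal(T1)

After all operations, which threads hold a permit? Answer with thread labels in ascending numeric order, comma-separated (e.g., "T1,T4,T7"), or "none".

Step 1: wait(T2) -> count=2 queue=[] holders={T2}
Step 2: wait(T1) -> count=1 queue=[] holders={T1,T2}
Step 3: wait(T4) -> count=0 queue=[] holders={T1,T2,T4}
Step 4: signal(T2) -> count=1 queue=[] holders={T1,T4}
Step 5: wait(T2) -> count=0 queue=[] holders={T1,T2,T4}
Step 6: wait(T3) -> count=0 queue=[T3] holders={T1,T2,T4}
Step 7: signal(T4) -> count=0 queue=[] holders={T1,T2,T3}
Step 8: wait(T4) -> count=0 queue=[T4] holders={T1,T2,T3}
Step 9: signal(T1) -> count=0 queue=[] holders={T2,T3,T4}
Step 10: signal(T2) -> count=1 queue=[] holders={T3,T4}
Step 11: signal(T4) -> count=2 queue=[] holders={T3}
Step 12: wait(T4) -> count=1 queue=[] holders={T3,T4}
Step 13: wait(T1) -> count=0 queue=[] holders={T1,T3,T4}
Step 14: signal(T4) -> count=1 queue=[] holders={T1,T3}
Step 15: signal(T1) -> count=2 queue=[] holders={T3}
Step 16: wait(T1) -> count=1 queue=[] holders={T1,T3}
Step 17: wait(T4) -> count=0 queue=[] holders={T1,T3,T4}
Step 18: signal(T1) -> count=1 queue=[] holders={T3,T4}
Final holders: T3,T4

Answer: T3,T4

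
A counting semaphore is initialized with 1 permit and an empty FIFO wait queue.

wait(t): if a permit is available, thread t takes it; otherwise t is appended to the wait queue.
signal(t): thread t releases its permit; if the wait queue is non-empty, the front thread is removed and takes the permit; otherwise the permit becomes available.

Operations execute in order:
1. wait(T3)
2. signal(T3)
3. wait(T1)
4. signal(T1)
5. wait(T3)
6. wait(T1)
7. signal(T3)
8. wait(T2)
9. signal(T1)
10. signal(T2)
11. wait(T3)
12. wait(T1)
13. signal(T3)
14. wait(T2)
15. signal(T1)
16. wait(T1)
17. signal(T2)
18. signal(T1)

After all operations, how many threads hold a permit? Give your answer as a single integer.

Step 1: wait(T3) -> count=0 queue=[] holders={T3}
Step 2: signal(T3) -> count=1 queue=[] holders={none}
Step 3: wait(T1) -> count=0 queue=[] holders={T1}
Step 4: signal(T1) -> count=1 queue=[] holders={none}
Step 5: wait(T3) -> count=0 queue=[] holders={T3}
Step 6: wait(T1) -> count=0 queue=[T1] holders={T3}
Step 7: signal(T3) -> count=0 queue=[] holders={T1}
Step 8: wait(T2) -> count=0 queue=[T2] holders={T1}
Step 9: signal(T1) -> count=0 queue=[] holders={T2}
Step 10: signal(T2) -> count=1 queue=[] holders={none}
Step 11: wait(T3) -> count=0 queue=[] holders={T3}
Step 12: wait(T1) -> count=0 queue=[T1] holders={T3}
Step 13: signal(T3) -> count=0 queue=[] holders={T1}
Step 14: wait(T2) -> count=0 queue=[T2] holders={T1}
Step 15: signal(T1) -> count=0 queue=[] holders={T2}
Step 16: wait(T1) -> count=0 queue=[T1] holders={T2}
Step 17: signal(T2) -> count=0 queue=[] holders={T1}
Step 18: signal(T1) -> count=1 queue=[] holders={none}
Final holders: {none} -> 0 thread(s)

Answer: 0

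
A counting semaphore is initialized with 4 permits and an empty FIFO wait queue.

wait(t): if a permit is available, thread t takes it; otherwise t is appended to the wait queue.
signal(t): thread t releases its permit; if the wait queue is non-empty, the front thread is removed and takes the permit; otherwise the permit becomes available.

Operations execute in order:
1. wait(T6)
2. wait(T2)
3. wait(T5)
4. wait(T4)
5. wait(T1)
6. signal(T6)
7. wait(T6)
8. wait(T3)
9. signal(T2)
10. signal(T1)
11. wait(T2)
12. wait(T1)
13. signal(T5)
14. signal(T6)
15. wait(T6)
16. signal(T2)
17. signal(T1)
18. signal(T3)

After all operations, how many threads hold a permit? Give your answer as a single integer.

Answer: 2

Derivation:
Step 1: wait(T6) -> count=3 queue=[] holders={T6}
Step 2: wait(T2) -> count=2 queue=[] holders={T2,T6}
Step 3: wait(T5) -> count=1 queue=[] holders={T2,T5,T6}
Step 4: wait(T4) -> count=0 queue=[] holders={T2,T4,T5,T6}
Step 5: wait(T1) -> count=0 queue=[T1] holders={T2,T4,T5,T6}
Step 6: signal(T6) -> count=0 queue=[] holders={T1,T2,T4,T5}
Step 7: wait(T6) -> count=0 queue=[T6] holders={T1,T2,T4,T5}
Step 8: wait(T3) -> count=0 queue=[T6,T3] holders={T1,T2,T4,T5}
Step 9: signal(T2) -> count=0 queue=[T3] holders={T1,T4,T5,T6}
Step 10: signal(T1) -> count=0 queue=[] holders={T3,T4,T5,T6}
Step 11: wait(T2) -> count=0 queue=[T2] holders={T3,T4,T5,T6}
Step 12: wait(T1) -> count=0 queue=[T2,T1] holders={T3,T4,T5,T6}
Step 13: signal(T5) -> count=0 queue=[T1] holders={T2,T3,T4,T6}
Step 14: signal(T6) -> count=0 queue=[] holders={T1,T2,T3,T4}
Step 15: wait(T6) -> count=0 queue=[T6] holders={T1,T2,T3,T4}
Step 16: signal(T2) -> count=0 queue=[] holders={T1,T3,T4,T6}
Step 17: signal(T1) -> count=1 queue=[] holders={T3,T4,T6}
Step 18: signal(T3) -> count=2 queue=[] holders={T4,T6}
Final holders: {T4,T6} -> 2 thread(s)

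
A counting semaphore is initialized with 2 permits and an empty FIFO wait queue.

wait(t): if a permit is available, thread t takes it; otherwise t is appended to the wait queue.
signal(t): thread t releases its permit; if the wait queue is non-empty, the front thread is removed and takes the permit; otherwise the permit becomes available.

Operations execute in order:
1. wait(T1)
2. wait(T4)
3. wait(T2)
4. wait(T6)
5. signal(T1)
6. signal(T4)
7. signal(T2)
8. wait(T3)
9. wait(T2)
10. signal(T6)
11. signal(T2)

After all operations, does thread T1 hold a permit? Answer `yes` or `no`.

Answer: no

Derivation:
Step 1: wait(T1) -> count=1 queue=[] holders={T1}
Step 2: wait(T4) -> count=0 queue=[] holders={T1,T4}
Step 3: wait(T2) -> count=0 queue=[T2] holders={T1,T4}
Step 4: wait(T6) -> count=0 queue=[T2,T6] holders={T1,T4}
Step 5: signal(T1) -> count=0 queue=[T6] holders={T2,T4}
Step 6: signal(T4) -> count=0 queue=[] holders={T2,T6}
Step 7: signal(T2) -> count=1 queue=[] holders={T6}
Step 8: wait(T3) -> count=0 queue=[] holders={T3,T6}
Step 9: wait(T2) -> count=0 queue=[T2] holders={T3,T6}
Step 10: signal(T6) -> count=0 queue=[] holders={T2,T3}
Step 11: signal(T2) -> count=1 queue=[] holders={T3}
Final holders: {T3} -> T1 not in holders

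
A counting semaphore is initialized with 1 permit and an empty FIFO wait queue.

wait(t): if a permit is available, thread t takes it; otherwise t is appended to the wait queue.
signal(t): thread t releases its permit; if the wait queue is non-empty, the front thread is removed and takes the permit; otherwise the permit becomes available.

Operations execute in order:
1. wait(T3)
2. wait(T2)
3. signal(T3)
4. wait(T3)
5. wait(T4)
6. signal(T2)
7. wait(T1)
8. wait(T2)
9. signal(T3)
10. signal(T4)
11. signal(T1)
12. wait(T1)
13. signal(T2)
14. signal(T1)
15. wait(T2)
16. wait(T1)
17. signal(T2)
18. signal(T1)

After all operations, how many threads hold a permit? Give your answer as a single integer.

Step 1: wait(T3) -> count=0 queue=[] holders={T3}
Step 2: wait(T2) -> count=0 queue=[T2] holders={T3}
Step 3: signal(T3) -> count=0 queue=[] holders={T2}
Step 4: wait(T3) -> count=0 queue=[T3] holders={T2}
Step 5: wait(T4) -> count=0 queue=[T3,T4] holders={T2}
Step 6: signal(T2) -> count=0 queue=[T4] holders={T3}
Step 7: wait(T1) -> count=0 queue=[T4,T1] holders={T3}
Step 8: wait(T2) -> count=0 queue=[T4,T1,T2] holders={T3}
Step 9: signal(T3) -> count=0 queue=[T1,T2] holders={T4}
Step 10: signal(T4) -> count=0 queue=[T2] holders={T1}
Step 11: signal(T1) -> count=0 queue=[] holders={T2}
Step 12: wait(T1) -> count=0 queue=[T1] holders={T2}
Step 13: signal(T2) -> count=0 queue=[] holders={T1}
Step 14: signal(T1) -> count=1 queue=[] holders={none}
Step 15: wait(T2) -> count=0 queue=[] holders={T2}
Step 16: wait(T1) -> count=0 queue=[T1] holders={T2}
Step 17: signal(T2) -> count=0 queue=[] holders={T1}
Step 18: signal(T1) -> count=1 queue=[] holders={none}
Final holders: {none} -> 0 thread(s)

Answer: 0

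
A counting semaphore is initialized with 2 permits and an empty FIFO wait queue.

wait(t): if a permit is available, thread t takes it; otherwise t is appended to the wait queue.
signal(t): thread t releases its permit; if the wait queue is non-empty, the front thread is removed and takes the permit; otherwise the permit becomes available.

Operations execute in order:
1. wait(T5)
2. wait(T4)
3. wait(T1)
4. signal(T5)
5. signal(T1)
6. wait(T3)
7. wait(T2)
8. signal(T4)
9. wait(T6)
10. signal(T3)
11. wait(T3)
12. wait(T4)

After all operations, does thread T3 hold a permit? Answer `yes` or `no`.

Answer: no

Derivation:
Step 1: wait(T5) -> count=1 queue=[] holders={T5}
Step 2: wait(T4) -> count=0 queue=[] holders={T4,T5}
Step 3: wait(T1) -> count=0 queue=[T1] holders={T4,T5}
Step 4: signal(T5) -> count=0 queue=[] holders={T1,T4}
Step 5: signal(T1) -> count=1 queue=[] holders={T4}
Step 6: wait(T3) -> count=0 queue=[] holders={T3,T4}
Step 7: wait(T2) -> count=0 queue=[T2] holders={T3,T4}
Step 8: signal(T4) -> count=0 queue=[] holders={T2,T3}
Step 9: wait(T6) -> count=0 queue=[T6] holders={T2,T3}
Step 10: signal(T3) -> count=0 queue=[] holders={T2,T6}
Step 11: wait(T3) -> count=0 queue=[T3] holders={T2,T6}
Step 12: wait(T4) -> count=0 queue=[T3,T4] holders={T2,T6}
Final holders: {T2,T6} -> T3 not in holders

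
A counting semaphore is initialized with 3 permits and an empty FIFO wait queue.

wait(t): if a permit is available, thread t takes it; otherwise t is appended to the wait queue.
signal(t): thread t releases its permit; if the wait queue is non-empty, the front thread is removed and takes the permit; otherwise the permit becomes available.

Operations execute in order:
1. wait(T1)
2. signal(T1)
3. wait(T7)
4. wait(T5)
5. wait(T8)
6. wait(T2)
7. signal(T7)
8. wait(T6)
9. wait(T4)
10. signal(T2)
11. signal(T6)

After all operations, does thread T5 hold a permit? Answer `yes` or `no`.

Answer: yes

Derivation:
Step 1: wait(T1) -> count=2 queue=[] holders={T1}
Step 2: signal(T1) -> count=3 queue=[] holders={none}
Step 3: wait(T7) -> count=2 queue=[] holders={T7}
Step 4: wait(T5) -> count=1 queue=[] holders={T5,T7}
Step 5: wait(T8) -> count=0 queue=[] holders={T5,T7,T8}
Step 6: wait(T2) -> count=0 queue=[T2] holders={T5,T7,T8}
Step 7: signal(T7) -> count=0 queue=[] holders={T2,T5,T8}
Step 8: wait(T6) -> count=0 queue=[T6] holders={T2,T5,T8}
Step 9: wait(T4) -> count=0 queue=[T6,T4] holders={T2,T5,T8}
Step 10: signal(T2) -> count=0 queue=[T4] holders={T5,T6,T8}
Step 11: signal(T6) -> count=0 queue=[] holders={T4,T5,T8}
Final holders: {T4,T5,T8} -> T5 in holders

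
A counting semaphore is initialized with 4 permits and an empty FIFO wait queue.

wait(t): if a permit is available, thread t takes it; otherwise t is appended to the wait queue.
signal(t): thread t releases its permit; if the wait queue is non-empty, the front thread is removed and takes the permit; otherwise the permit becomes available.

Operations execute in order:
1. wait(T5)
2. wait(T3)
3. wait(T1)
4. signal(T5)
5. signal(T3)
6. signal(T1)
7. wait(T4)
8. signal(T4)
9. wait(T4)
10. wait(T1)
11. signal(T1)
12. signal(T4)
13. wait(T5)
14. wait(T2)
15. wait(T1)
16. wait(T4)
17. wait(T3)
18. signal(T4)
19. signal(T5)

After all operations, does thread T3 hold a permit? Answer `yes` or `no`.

Answer: yes

Derivation:
Step 1: wait(T5) -> count=3 queue=[] holders={T5}
Step 2: wait(T3) -> count=2 queue=[] holders={T3,T5}
Step 3: wait(T1) -> count=1 queue=[] holders={T1,T3,T5}
Step 4: signal(T5) -> count=2 queue=[] holders={T1,T3}
Step 5: signal(T3) -> count=3 queue=[] holders={T1}
Step 6: signal(T1) -> count=4 queue=[] holders={none}
Step 7: wait(T4) -> count=3 queue=[] holders={T4}
Step 8: signal(T4) -> count=4 queue=[] holders={none}
Step 9: wait(T4) -> count=3 queue=[] holders={T4}
Step 10: wait(T1) -> count=2 queue=[] holders={T1,T4}
Step 11: signal(T1) -> count=3 queue=[] holders={T4}
Step 12: signal(T4) -> count=4 queue=[] holders={none}
Step 13: wait(T5) -> count=3 queue=[] holders={T5}
Step 14: wait(T2) -> count=2 queue=[] holders={T2,T5}
Step 15: wait(T1) -> count=1 queue=[] holders={T1,T2,T5}
Step 16: wait(T4) -> count=0 queue=[] holders={T1,T2,T4,T5}
Step 17: wait(T3) -> count=0 queue=[T3] holders={T1,T2,T4,T5}
Step 18: signal(T4) -> count=0 queue=[] holders={T1,T2,T3,T5}
Step 19: signal(T5) -> count=1 queue=[] holders={T1,T2,T3}
Final holders: {T1,T2,T3} -> T3 in holders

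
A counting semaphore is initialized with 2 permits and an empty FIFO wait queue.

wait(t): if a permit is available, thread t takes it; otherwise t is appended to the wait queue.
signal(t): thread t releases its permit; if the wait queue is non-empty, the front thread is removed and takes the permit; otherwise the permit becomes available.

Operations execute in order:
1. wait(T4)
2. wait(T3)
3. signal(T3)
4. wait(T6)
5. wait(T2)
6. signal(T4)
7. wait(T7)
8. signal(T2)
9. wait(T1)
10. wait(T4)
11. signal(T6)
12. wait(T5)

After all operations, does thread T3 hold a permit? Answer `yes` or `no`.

Step 1: wait(T4) -> count=1 queue=[] holders={T4}
Step 2: wait(T3) -> count=0 queue=[] holders={T3,T4}
Step 3: signal(T3) -> count=1 queue=[] holders={T4}
Step 4: wait(T6) -> count=0 queue=[] holders={T4,T6}
Step 5: wait(T2) -> count=0 queue=[T2] holders={T4,T6}
Step 6: signal(T4) -> count=0 queue=[] holders={T2,T6}
Step 7: wait(T7) -> count=0 queue=[T7] holders={T2,T6}
Step 8: signal(T2) -> count=0 queue=[] holders={T6,T7}
Step 9: wait(T1) -> count=0 queue=[T1] holders={T6,T7}
Step 10: wait(T4) -> count=0 queue=[T1,T4] holders={T6,T7}
Step 11: signal(T6) -> count=0 queue=[T4] holders={T1,T7}
Step 12: wait(T5) -> count=0 queue=[T4,T5] holders={T1,T7}
Final holders: {T1,T7} -> T3 not in holders

Answer: no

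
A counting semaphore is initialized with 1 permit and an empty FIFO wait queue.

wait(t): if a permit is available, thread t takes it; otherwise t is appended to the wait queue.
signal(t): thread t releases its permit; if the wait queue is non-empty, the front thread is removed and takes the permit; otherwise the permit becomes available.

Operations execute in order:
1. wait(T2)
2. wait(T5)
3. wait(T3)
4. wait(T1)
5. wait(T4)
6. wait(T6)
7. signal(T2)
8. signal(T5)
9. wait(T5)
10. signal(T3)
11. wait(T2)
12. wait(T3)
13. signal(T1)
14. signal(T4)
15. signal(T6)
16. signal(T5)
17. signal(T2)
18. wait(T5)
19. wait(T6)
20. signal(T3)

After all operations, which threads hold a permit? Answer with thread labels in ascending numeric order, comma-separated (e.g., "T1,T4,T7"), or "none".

Answer: T5

Derivation:
Step 1: wait(T2) -> count=0 queue=[] holders={T2}
Step 2: wait(T5) -> count=0 queue=[T5] holders={T2}
Step 3: wait(T3) -> count=0 queue=[T5,T3] holders={T2}
Step 4: wait(T1) -> count=0 queue=[T5,T3,T1] holders={T2}
Step 5: wait(T4) -> count=0 queue=[T5,T3,T1,T4] holders={T2}
Step 6: wait(T6) -> count=0 queue=[T5,T3,T1,T4,T6] holders={T2}
Step 7: signal(T2) -> count=0 queue=[T3,T1,T4,T6] holders={T5}
Step 8: signal(T5) -> count=0 queue=[T1,T4,T6] holders={T3}
Step 9: wait(T5) -> count=0 queue=[T1,T4,T6,T5] holders={T3}
Step 10: signal(T3) -> count=0 queue=[T4,T6,T5] holders={T1}
Step 11: wait(T2) -> count=0 queue=[T4,T6,T5,T2] holders={T1}
Step 12: wait(T3) -> count=0 queue=[T4,T6,T5,T2,T3] holders={T1}
Step 13: signal(T1) -> count=0 queue=[T6,T5,T2,T3] holders={T4}
Step 14: signal(T4) -> count=0 queue=[T5,T2,T3] holders={T6}
Step 15: signal(T6) -> count=0 queue=[T2,T3] holders={T5}
Step 16: signal(T5) -> count=0 queue=[T3] holders={T2}
Step 17: signal(T2) -> count=0 queue=[] holders={T3}
Step 18: wait(T5) -> count=0 queue=[T5] holders={T3}
Step 19: wait(T6) -> count=0 queue=[T5,T6] holders={T3}
Step 20: signal(T3) -> count=0 queue=[T6] holders={T5}
Final holders: T5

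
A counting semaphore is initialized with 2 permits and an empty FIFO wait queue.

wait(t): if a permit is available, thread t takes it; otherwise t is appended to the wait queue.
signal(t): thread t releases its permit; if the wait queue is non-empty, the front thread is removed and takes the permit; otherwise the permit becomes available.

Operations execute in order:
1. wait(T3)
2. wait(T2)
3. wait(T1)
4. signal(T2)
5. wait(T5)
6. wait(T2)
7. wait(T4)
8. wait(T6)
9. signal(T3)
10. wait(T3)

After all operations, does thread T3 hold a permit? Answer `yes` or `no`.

Answer: no

Derivation:
Step 1: wait(T3) -> count=1 queue=[] holders={T3}
Step 2: wait(T2) -> count=0 queue=[] holders={T2,T3}
Step 3: wait(T1) -> count=0 queue=[T1] holders={T2,T3}
Step 4: signal(T2) -> count=0 queue=[] holders={T1,T3}
Step 5: wait(T5) -> count=0 queue=[T5] holders={T1,T3}
Step 6: wait(T2) -> count=0 queue=[T5,T2] holders={T1,T3}
Step 7: wait(T4) -> count=0 queue=[T5,T2,T4] holders={T1,T3}
Step 8: wait(T6) -> count=0 queue=[T5,T2,T4,T6] holders={T1,T3}
Step 9: signal(T3) -> count=0 queue=[T2,T4,T6] holders={T1,T5}
Step 10: wait(T3) -> count=0 queue=[T2,T4,T6,T3] holders={T1,T5}
Final holders: {T1,T5} -> T3 not in holders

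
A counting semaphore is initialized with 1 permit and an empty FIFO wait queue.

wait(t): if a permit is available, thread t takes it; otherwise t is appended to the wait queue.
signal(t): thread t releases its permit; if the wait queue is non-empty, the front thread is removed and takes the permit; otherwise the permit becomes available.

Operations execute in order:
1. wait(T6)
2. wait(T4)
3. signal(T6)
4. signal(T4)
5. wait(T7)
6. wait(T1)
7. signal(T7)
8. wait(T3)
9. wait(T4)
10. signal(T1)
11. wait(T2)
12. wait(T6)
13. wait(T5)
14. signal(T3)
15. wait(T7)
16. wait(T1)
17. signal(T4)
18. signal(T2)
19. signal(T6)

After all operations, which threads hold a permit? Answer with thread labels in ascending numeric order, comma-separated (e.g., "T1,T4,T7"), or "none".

Answer: T5

Derivation:
Step 1: wait(T6) -> count=0 queue=[] holders={T6}
Step 2: wait(T4) -> count=0 queue=[T4] holders={T6}
Step 3: signal(T6) -> count=0 queue=[] holders={T4}
Step 4: signal(T4) -> count=1 queue=[] holders={none}
Step 5: wait(T7) -> count=0 queue=[] holders={T7}
Step 6: wait(T1) -> count=0 queue=[T1] holders={T7}
Step 7: signal(T7) -> count=0 queue=[] holders={T1}
Step 8: wait(T3) -> count=0 queue=[T3] holders={T1}
Step 9: wait(T4) -> count=0 queue=[T3,T4] holders={T1}
Step 10: signal(T1) -> count=0 queue=[T4] holders={T3}
Step 11: wait(T2) -> count=0 queue=[T4,T2] holders={T3}
Step 12: wait(T6) -> count=0 queue=[T4,T2,T6] holders={T3}
Step 13: wait(T5) -> count=0 queue=[T4,T2,T6,T5] holders={T3}
Step 14: signal(T3) -> count=0 queue=[T2,T6,T5] holders={T4}
Step 15: wait(T7) -> count=0 queue=[T2,T6,T5,T7] holders={T4}
Step 16: wait(T1) -> count=0 queue=[T2,T6,T5,T7,T1] holders={T4}
Step 17: signal(T4) -> count=0 queue=[T6,T5,T7,T1] holders={T2}
Step 18: signal(T2) -> count=0 queue=[T5,T7,T1] holders={T6}
Step 19: signal(T6) -> count=0 queue=[T7,T1] holders={T5}
Final holders: T5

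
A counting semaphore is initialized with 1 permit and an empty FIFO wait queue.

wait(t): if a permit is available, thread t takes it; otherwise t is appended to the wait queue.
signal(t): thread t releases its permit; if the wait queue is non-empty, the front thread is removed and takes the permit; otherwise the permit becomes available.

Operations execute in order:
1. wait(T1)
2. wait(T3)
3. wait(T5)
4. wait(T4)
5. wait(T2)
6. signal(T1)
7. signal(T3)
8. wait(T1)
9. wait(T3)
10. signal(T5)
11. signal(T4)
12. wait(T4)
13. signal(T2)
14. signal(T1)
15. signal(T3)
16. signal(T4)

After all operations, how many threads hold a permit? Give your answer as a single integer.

Answer: 0

Derivation:
Step 1: wait(T1) -> count=0 queue=[] holders={T1}
Step 2: wait(T3) -> count=0 queue=[T3] holders={T1}
Step 3: wait(T5) -> count=0 queue=[T3,T5] holders={T1}
Step 4: wait(T4) -> count=0 queue=[T3,T5,T4] holders={T1}
Step 5: wait(T2) -> count=0 queue=[T3,T5,T4,T2] holders={T1}
Step 6: signal(T1) -> count=0 queue=[T5,T4,T2] holders={T3}
Step 7: signal(T3) -> count=0 queue=[T4,T2] holders={T5}
Step 8: wait(T1) -> count=0 queue=[T4,T2,T1] holders={T5}
Step 9: wait(T3) -> count=0 queue=[T4,T2,T1,T3] holders={T5}
Step 10: signal(T5) -> count=0 queue=[T2,T1,T3] holders={T4}
Step 11: signal(T4) -> count=0 queue=[T1,T3] holders={T2}
Step 12: wait(T4) -> count=0 queue=[T1,T3,T4] holders={T2}
Step 13: signal(T2) -> count=0 queue=[T3,T4] holders={T1}
Step 14: signal(T1) -> count=0 queue=[T4] holders={T3}
Step 15: signal(T3) -> count=0 queue=[] holders={T4}
Step 16: signal(T4) -> count=1 queue=[] holders={none}
Final holders: {none} -> 0 thread(s)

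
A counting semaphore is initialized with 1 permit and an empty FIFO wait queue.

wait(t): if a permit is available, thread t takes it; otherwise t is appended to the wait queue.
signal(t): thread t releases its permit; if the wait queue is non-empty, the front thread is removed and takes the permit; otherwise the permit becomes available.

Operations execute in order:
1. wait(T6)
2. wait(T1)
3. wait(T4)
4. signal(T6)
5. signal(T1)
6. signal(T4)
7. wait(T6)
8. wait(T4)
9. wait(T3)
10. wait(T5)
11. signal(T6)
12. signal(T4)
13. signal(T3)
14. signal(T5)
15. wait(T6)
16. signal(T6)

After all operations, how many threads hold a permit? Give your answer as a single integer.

Answer: 0

Derivation:
Step 1: wait(T6) -> count=0 queue=[] holders={T6}
Step 2: wait(T1) -> count=0 queue=[T1] holders={T6}
Step 3: wait(T4) -> count=0 queue=[T1,T4] holders={T6}
Step 4: signal(T6) -> count=0 queue=[T4] holders={T1}
Step 5: signal(T1) -> count=0 queue=[] holders={T4}
Step 6: signal(T4) -> count=1 queue=[] holders={none}
Step 7: wait(T6) -> count=0 queue=[] holders={T6}
Step 8: wait(T4) -> count=0 queue=[T4] holders={T6}
Step 9: wait(T3) -> count=0 queue=[T4,T3] holders={T6}
Step 10: wait(T5) -> count=0 queue=[T4,T3,T5] holders={T6}
Step 11: signal(T6) -> count=0 queue=[T3,T5] holders={T4}
Step 12: signal(T4) -> count=0 queue=[T5] holders={T3}
Step 13: signal(T3) -> count=0 queue=[] holders={T5}
Step 14: signal(T5) -> count=1 queue=[] holders={none}
Step 15: wait(T6) -> count=0 queue=[] holders={T6}
Step 16: signal(T6) -> count=1 queue=[] holders={none}
Final holders: {none} -> 0 thread(s)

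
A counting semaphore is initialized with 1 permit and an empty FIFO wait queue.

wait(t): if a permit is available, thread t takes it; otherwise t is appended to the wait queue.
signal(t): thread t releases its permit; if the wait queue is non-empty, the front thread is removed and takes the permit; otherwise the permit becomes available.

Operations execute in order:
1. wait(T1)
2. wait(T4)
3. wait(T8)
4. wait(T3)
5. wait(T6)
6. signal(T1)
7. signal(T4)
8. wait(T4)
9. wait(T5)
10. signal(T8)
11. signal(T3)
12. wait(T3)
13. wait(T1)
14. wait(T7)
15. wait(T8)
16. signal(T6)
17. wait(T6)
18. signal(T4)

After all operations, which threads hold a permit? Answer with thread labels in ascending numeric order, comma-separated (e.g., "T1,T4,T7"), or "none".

Answer: T5

Derivation:
Step 1: wait(T1) -> count=0 queue=[] holders={T1}
Step 2: wait(T4) -> count=0 queue=[T4] holders={T1}
Step 3: wait(T8) -> count=0 queue=[T4,T8] holders={T1}
Step 4: wait(T3) -> count=0 queue=[T4,T8,T3] holders={T1}
Step 5: wait(T6) -> count=0 queue=[T4,T8,T3,T6] holders={T1}
Step 6: signal(T1) -> count=0 queue=[T8,T3,T6] holders={T4}
Step 7: signal(T4) -> count=0 queue=[T3,T6] holders={T8}
Step 8: wait(T4) -> count=0 queue=[T3,T6,T4] holders={T8}
Step 9: wait(T5) -> count=0 queue=[T3,T6,T4,T5] holders={T8}
Step 10: signal(T8) -> count=0 queue=[T6,T4,T5] holders={T3}
Step 11: signal(T3) -> count=0 queue=[T4,T5] holders={T6}
Step 12: wait(T3) -> count=0 queue=[T4,T5,T3] holders={T6}
Step 13: wait(T1) -> count=0 queue=[T4,T5,T3,T1] holders={T6}
Step 14: wait(T7) -> count=0 queue=[T4,T5,T3,T1,T7] holders={T6}
Step 15: wait(T8) -> count=0 queue=[T4,T5,T3,T1,T7,T8] holders={T6}
Step 16: signal(T6) -> count=0 queue=[T5,T3,T1,T7,T8] holders={T4}
Step 17: wait(T6) -> count=0 queue=[T5,T3,T1,T7,T8,T6] holders={T4}
Step 18: signal(T4) -> count=0 queue=[T3,T1,T7,T8,T6] holders={T5}
Final holders: T5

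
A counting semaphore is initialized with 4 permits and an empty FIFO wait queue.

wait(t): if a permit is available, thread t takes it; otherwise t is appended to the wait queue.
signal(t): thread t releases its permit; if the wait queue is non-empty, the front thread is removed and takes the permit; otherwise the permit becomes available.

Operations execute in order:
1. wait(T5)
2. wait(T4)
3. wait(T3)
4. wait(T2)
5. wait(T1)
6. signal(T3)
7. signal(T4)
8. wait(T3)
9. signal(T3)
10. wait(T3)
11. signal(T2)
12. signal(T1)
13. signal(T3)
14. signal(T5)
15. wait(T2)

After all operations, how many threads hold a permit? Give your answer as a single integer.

Answer: 1

Derivation:
Step 1: wait(T5) -> count=3 queue=[] holders={T5}
Step 2: wait(T4) -> count=2 queue=[] holders={T4,T5}
Step 3: wait(T3) -> count=1 queue=[] holders={T3,T4,T5}
Step 4: wait(T2) -> count=0 queue=[] holders={T2,T3,T4,T5}
Step 5: wait(T1) -> count=0 queue=[T1] holders={T2,T3,T4,T5}
Step 6: signal(T3) -> count=0 queue=[] holders={T1,T2,T4,T5}
Step 7: signal(T4) -> count=1 queue=[] holders={T1,T2,T5}
Step 8: wait(T3) -> count=0 queue=[] holders={T1,T2,T3,T5}
Step 9: signal(T3) -> count=1 queue=[] holders={T1,T2,T5}
Step 10: wait(T3) -> count=0 queue=[] holders={T1,T2,T3,T5}
Step 11: signal(T2) -> count=1 queue=[] holders={T1,T3,T5}
Step 12: signal(T1) -> count=2 queue=[] holders={T3,T5}
Step 13: signal(T3) -> count=3 queue=[] holders={T5}
Step 14: signal(T5) -> count=4 queue=[] holders={none}
Step 15: wait(T2) -> count=3 queue=[] holders={T2}
Final holders: {T2} -> 1 thread(s)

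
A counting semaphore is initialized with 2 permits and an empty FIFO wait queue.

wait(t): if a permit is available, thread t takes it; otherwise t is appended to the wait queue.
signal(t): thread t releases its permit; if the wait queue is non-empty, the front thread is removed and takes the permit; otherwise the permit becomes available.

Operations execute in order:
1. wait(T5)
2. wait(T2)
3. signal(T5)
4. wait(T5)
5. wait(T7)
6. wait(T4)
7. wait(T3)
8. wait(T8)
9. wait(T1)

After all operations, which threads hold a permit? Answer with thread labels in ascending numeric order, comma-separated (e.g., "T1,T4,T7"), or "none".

Step 1: wait(T5) -> count=1 queue=[] holders={T5}
Step 2: wait(T2) -> count=0 queue=[] holders={T2,T5}
Step 3: signal(T5) -> count=1 queue=[] holders={T2}
Step 4: wait(T5) -> count=0 queue=[] holders={T2,T5}
Step 5: wait(T7) -> count=0 queue=[T7] holders={T2,T5}
Step 6: wait(T4) -> count=0 queue=[T7,T4] holders={T2,T5}
Step 7: wait(T3) -> count=0 queue=[T7,T4,T3] holders={T2,T5}
Step 8: wait(T8) -> count=0 queue=[T7,T4,T3,T8] holders={T2,T5}
Step 9: wait(T1) -> count=0 queue=[T7,T4,T3,T8,T1] holders={T2,T5}
Final holders: T2,T5

Answer: T2,T5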